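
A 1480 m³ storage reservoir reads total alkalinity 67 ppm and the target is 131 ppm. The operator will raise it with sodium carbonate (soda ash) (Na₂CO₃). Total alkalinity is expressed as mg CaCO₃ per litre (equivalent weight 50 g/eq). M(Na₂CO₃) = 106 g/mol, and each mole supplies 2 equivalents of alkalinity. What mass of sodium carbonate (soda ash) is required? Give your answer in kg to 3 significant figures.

Volume: 1480 m³ = 1,480,000 L.
Alkalinity to add: (131 − 67) = 64 mg/L as CaCO₃ × 1,480,000 L = 94,720 g as CaCO₃.
Equivalents: 94,720 g ÷ 50 g/eq = 1894 eq.
Each mole of Na₂CO₃ supplies 2 eq, so 1894 / 2 = 947.2 mol.
Mass: 947.2 mol × 106 g/mol = 100,400 g.

100 kg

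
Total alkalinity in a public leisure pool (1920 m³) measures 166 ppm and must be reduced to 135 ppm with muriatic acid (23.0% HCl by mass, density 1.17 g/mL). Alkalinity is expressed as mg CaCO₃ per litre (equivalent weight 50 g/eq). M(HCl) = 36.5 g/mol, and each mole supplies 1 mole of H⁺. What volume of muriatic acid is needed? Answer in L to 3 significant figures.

161 L

Volume: 1920 m³ = 1,920,000 L.
Alkalinity to neutralize: (166 − 135) = 31 mg/L as CaCO₃ × 1,920,000 L = 59,520 g as CaCO₃.
Equivalents of H⁺ required: 59,520 ÷ 50 g/eq = 1190 eq = 1190 mol HCl.
Mass of HCl: 1190 × 36.5 = 43,450 g.
Mass of 23.0% solution: 43,450 / 0.23 = 188,900 g.
Volume: 188,900 g ÷ 1.17 g/mL = 161,500 mL.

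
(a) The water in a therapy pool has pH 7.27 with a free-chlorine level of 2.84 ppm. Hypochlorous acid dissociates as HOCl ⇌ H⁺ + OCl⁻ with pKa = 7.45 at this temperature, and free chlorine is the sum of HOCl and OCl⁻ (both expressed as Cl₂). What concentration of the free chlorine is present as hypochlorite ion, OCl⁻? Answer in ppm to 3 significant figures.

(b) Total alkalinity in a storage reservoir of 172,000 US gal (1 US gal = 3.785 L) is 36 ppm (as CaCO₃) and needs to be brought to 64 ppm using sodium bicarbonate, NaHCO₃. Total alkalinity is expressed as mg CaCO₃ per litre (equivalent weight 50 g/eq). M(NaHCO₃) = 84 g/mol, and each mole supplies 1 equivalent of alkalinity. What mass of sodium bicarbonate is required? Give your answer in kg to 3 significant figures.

(a) [OCl⁻]/[HOCl] = 10^(pH − pKa) = 10^(7.27 − 7.45) = 10^-0.18 = 0.6607.
(a) Fraction as HOCl = 1 / (1 + 0.6607) = 0.6022.
(a) OCl⁻ = (1 − 0.6022) × 2.84 ppm = 1.13 ppm.

(b) Volume: 172,000 US gal × 3.785 L/gal = 651,020 L.
(b) Alkalinity to add: (64 − 36) = 28 mg/L as CaCO₃ × 651,020 L = 18,230 g as CaCO₃.
(b) Equivalents: 18,230 g ÷ 50 g/eq = 364.6 eq.
(b) NaHCO₃ supplies 1 eq per mole → 364.6 mol.
(b) Mass: 364.6 mol × 84 g/mol = 30,620 g.

(a) 1.13 ppm; (b) 30.6 kg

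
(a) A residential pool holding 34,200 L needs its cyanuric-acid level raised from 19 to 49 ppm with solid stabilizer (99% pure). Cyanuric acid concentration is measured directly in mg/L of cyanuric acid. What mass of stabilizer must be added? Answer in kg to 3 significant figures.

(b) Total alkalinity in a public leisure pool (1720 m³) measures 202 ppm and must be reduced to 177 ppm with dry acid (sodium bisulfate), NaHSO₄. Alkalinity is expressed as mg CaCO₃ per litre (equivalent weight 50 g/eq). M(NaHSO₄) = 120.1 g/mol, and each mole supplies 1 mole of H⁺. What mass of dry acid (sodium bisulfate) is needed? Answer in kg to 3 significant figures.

(a) CYA to add: (49 − 19) = 30 mg/L × 34,200 L = 1026 g cyanuric acid.
(a) At 99% purity: 1026 / 0.99 = 1036 g product.

(b) Volume: 1720 m³ = 1,720,000 L.
(b) Alkalinity to neutralize: (202 − 177) = 25 mg/L as CaCO₃ × 1,720,000 L = 43,000 g as CaCO₃.
(b) Equivalents of H⁺ required: 43,000 ÷ 50 g/eq = 860 eq = 860 mol NaHSO₄.
(b) Mass of NaHSO₄: 860 × 120.1 = 103,300 g.

(a) 1.04 kg; (b) 103 kg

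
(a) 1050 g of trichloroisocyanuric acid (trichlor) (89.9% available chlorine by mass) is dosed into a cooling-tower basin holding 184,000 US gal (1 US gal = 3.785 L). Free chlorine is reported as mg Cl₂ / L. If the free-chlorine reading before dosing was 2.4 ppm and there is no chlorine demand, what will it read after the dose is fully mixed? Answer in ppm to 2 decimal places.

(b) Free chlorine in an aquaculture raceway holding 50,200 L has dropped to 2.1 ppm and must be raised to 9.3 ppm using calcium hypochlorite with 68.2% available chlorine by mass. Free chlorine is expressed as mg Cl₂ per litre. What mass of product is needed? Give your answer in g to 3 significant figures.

(a) 3.76 ppm; (b) 530 g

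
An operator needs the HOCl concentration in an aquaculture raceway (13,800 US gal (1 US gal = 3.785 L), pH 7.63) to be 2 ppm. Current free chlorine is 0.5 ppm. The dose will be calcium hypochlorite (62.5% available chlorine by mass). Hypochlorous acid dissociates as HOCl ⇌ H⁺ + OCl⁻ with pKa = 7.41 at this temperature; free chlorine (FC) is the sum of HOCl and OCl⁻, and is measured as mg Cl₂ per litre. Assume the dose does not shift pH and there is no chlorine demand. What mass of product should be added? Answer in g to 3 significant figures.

403 g

Volume: 13,800 US gal × 3.785 L/gal = 52,233 L.
[OCl⁻]/[HOCl] = 10^(pH − pKa) = 10^(7.63 − 7.41) = 1.66; fraction as HOCl = 1/(1 + 1.66) = 0.376.
Free chlorine required for 2 ppm HOCl: 2 / 0.376 = 5.319 ppm.
FC to add: 5.319 − 0.5 = 4.819 mg/L as Cl₂.
Cl₂ equivalent: 4.819 mg/L × 52,233 L = 251.7 g.
Product at 62.5% available Cl: 251.7 / 0.625 = 402.8 g.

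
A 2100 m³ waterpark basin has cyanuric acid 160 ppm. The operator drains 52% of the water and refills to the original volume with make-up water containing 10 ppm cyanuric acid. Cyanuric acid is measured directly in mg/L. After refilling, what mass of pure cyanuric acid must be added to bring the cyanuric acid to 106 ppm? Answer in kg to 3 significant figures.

50.4 kg

Volume: 2100 m³ = 2,100,000 L.
After draining 52% and refilling: 160 × 0.48 + 10 × 0.52 = 82 ppm.
Deficit to target: 106 − 82 = 24 mg/L.
Mass: 24 mg/L × 2,100,000 L = 50,400 g cyanuric acid.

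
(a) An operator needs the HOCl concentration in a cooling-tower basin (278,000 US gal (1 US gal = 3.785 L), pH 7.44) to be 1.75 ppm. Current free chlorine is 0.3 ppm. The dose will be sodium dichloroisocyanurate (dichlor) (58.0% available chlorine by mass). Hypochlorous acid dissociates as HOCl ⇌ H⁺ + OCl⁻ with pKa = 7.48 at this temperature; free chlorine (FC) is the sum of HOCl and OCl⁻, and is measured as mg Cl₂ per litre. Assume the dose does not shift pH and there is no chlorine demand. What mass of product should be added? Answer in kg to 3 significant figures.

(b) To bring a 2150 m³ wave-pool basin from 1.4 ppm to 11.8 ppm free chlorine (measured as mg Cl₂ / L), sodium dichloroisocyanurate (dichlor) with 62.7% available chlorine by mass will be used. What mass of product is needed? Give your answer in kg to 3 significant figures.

(a) Volume: 278,000 US gal × 3.785 L/gal = 1,052,230 L.
(a) [OCl⁻]/[HOCl] = 10^(pH − pKa) = 10^(7.44 − 7.48) = 0.912; fraction as HOCl = 1/(1 + 0.912) = 0.523.
(a) Free chlorine required for 1.75 ppm HOCl: 1.75 / 0.523 = 3.346 ppm.
(a) FC to add: 3.346 − 0.3 = 3.046 mg/L as Cl₂.
(a) Cl₂ equivalent: 3.046 mg/L × 1,052,230 L = 3205 g.
(a) Product at 58.0% available Cl: 3205 / 0.58 = 5526 g.

(b) Volume: 2150 m³ = 2,150,000 L.
(b) Chlorine deficit: 11.8 − 1.4 = 10.4 ppm = 10.4 mg/L as Cl₂.
(b) Cl₂ equivalent needed: 10.4 mg/L × 2,150,000 L = 22,360,000 mg = 22,360 g.
(b) Product at 62.7% available chlorine: 22,360 / 0.627 = 35,660 g.

(a) 5.53 kg; (b) 35.7 kg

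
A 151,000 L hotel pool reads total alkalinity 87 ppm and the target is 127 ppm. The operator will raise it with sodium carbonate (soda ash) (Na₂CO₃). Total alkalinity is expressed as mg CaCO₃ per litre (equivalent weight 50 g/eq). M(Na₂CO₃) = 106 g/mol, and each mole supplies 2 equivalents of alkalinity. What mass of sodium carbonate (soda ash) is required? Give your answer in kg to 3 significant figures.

6.40 kg

Alkalinity to add: (127 − 87) = 40 mg/L as CaCO₃ × 151,000 L = 6040 g as CaCO₃.
Equivalents: 6040 g ÷ 50 g/eq = 120.8 eq.
Each mole of Na₂CO₃ supplies 2 eq, so 120.8 / 2 = 60.4 mol.
Mass: 60.4 mol × 106 g/mol = 6402 g.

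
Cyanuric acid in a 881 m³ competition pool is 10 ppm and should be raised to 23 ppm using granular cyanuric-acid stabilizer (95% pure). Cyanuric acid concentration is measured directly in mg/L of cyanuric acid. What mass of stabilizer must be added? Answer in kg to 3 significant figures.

Volume: 881 m³ = 881,000 L.
CYA to add: (23 − 10) = 13 mg/L × 881,000 L = 11,450 g cyanuric acid.
At 95% purity: 11,450 / 0.95 = 12,060 g product.

12.1 kg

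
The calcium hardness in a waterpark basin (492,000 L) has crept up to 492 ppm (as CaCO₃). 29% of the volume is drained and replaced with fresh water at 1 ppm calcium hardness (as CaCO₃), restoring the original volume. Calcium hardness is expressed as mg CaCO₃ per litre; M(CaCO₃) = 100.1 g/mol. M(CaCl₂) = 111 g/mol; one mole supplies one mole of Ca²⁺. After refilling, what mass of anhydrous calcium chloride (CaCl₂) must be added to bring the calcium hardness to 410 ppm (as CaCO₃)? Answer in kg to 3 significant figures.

After draining 29% and refilling: 492 × 0.71 + 1 × 0.29 = 349.61 ppm.
Deficit to target: 410 − 349.61 = 60.39 mg/L.
As CaCO₃: 60.39 mg/L × 492,000 L = 29,710 g; ÷ 100.1 = 296.8 mol Ca²⁺.
Mass: 296.8 × 111 = 32,950 g.

32.9 kg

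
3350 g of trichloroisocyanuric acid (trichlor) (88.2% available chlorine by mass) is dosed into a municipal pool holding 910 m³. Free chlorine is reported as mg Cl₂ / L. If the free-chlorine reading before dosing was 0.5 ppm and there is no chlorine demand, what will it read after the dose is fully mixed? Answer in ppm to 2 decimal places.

3.75 ppm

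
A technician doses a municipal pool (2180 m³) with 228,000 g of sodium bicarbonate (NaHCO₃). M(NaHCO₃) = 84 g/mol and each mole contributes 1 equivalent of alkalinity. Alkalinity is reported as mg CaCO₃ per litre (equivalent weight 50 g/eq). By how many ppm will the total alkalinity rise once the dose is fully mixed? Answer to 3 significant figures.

Volume: 2180 m³ = 2,180,000 L.
Moles of NaHCO₃: 228,000 g ÷ 84 g/mol = 2714 mol → 2714 eq of alkalinity.
As CaCO₃: 2714 eq × 50 g/eq = 135,700 g.
Rise: 135,700 g / 2,180,000 L × 1000 = 62.25 mg/L.

62.3 ppm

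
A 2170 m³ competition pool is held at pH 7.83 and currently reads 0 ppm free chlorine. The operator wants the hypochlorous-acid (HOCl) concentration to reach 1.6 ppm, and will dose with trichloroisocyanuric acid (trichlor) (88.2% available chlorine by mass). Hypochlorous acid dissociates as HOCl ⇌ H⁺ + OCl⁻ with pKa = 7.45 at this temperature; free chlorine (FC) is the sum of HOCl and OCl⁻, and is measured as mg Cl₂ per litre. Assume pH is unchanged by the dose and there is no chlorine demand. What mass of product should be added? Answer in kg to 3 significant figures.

Volume: 2170 m³ = 2,170,000 L.
[OCl⁻]/[HOCl] = 10^(pH − pKa) = 10^(7.83 − 7.45) = 2.399; fraction as HOCl = 1/(1 + 2.399) = 0.2942.
Free chlorine required for 1.6 ppm HOCl: 1.6 / 0.2942 = 5.438 ppm.
FC to add: 5.438 − 0 = 5.438 mg/L as Cl₂.
Cl₂ equivalent: 5.438 mg/L × 2,170,000 L = 11,800 g.
Product at 88.2% available Cl: 11,800 / 0.882 = 13,380 g.

13.4 kg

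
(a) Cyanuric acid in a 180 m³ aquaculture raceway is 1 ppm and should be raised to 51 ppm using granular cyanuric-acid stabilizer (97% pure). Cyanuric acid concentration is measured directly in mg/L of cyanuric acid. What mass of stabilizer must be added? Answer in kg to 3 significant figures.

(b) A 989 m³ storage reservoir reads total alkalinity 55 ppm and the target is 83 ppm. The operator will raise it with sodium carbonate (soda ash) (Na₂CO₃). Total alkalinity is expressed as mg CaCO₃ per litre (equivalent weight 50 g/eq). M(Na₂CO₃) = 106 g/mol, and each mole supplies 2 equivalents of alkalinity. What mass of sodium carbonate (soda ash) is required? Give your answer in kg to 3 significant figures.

(a) Volume: 180 m³ = 180,000 L.
(a) CYA to add: (51 − 1) = 50 mg/L × 180,000 L = 9000 g cyanuric acid.
(a) At 97% purity: 9000 / 0.97 = 9278 g product.

(b) Volume: 989 m³ = 989,000 L.
(b) Alkalinity to add: (83 − 55) = 28 mg/L as CaCO₃ × 989,000 L = 27,690 g as CaCO₃.
(b) Equivalents: 27,690 g ÷ 50 g/eq = 553.8 eq.
(b) Each mole of Na₂CO₃ supplies 2 eq, so 553.8 / 2 = 276.9 mol.
(b) Mass: 276.9 mol × 106 g/mol = 29,350 g.

(a) 9.28 kg; (b) 29.4 kg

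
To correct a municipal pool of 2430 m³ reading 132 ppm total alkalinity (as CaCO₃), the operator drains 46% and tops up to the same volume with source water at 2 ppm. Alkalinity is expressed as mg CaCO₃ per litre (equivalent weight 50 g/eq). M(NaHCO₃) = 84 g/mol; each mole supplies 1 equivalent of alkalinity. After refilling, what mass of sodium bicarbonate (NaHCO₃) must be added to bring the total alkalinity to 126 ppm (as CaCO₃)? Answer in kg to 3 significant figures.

220 kg

Volume: 2430 m³ = 2,430,000 L.
After draining 46% and refilling: 132 × 0.54 + 2 × 0.46 = 72.2 ppm.
Deficit to target: 126 − 72.2 = 53.8 mg/L.
As CaCO₃: 53.8 mg/L × 2,430,000 L = 130,700 g; ÷ 50 g/eq ÷ 1 = 2615 mol NaHCO₃.
Mass: 2615 × 84 = 219,600 g.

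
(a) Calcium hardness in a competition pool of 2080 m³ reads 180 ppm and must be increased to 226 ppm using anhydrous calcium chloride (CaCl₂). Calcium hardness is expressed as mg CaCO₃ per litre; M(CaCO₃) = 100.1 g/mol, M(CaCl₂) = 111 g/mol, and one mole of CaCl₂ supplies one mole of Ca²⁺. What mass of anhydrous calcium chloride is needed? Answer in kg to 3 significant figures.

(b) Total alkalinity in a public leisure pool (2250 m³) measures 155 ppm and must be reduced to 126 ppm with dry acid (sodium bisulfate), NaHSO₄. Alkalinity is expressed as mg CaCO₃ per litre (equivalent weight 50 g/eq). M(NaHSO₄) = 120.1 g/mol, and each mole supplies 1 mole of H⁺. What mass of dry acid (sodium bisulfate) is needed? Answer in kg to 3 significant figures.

(a) 106 kg; (b) 157 kg

(a) Volume: 2080 m³ = 2,080,000 L.
(a) Hardness to add: (226 − 180) = 46 mg/L as CaCO₃ × 2,080,000 L = 95,680 g as CaCO₃.
(a) Moles of Ca²⁺ (1 mol Ca²⁺ ≡ 1 mol CaCO₃): 95,680 / 100.1 g/mol = 955.8 mol.
(a) Mass of CaCl₂: 955.8 × 111 = 106,100 g.

(b) Volume: 2250 m³ = 2,250,000 L.
(b) Alkalinity to neutralize: (155 − 126) = 29 mg/L as CaCO₃ × 2,250,000 L = 65,250 g as CaCO₃.
(b) Equivalents of H⁺ required: 65,250 ÷ 50 g/eq = 1305 eq = 1305 mol NaHSO₄.
(b) Mass of NaHSO₄: 1305 × 120.1 = 156,700 g.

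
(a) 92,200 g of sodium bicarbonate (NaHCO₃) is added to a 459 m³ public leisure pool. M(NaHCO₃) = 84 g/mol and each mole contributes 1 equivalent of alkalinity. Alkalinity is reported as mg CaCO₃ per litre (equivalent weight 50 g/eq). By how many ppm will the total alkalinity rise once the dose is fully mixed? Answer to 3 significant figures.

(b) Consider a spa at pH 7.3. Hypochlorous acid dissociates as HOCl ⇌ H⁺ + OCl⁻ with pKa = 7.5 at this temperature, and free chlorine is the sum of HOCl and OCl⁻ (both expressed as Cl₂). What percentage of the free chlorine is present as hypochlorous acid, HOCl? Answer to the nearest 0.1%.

(a) 120 ppm; (b) 61.3%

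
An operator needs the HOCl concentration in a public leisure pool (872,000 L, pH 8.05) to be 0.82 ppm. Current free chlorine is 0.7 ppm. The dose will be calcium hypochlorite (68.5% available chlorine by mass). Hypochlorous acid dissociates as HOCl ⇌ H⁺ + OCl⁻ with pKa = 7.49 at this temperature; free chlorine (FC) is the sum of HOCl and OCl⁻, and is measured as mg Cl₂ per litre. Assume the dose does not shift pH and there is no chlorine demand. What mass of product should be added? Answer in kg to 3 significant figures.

3.94 kg

[OCl⁻]/[HOCl] = 10^(pH − pKa) = 10^(8.05 − 7.49) = 3.631; fraction as HOCl = 1/(1 + 3.631) = 0.2159.
Free chlorine required for 0.82 ppm HOCl: 0.82 / 0.2159 = 3.797 ppm.
FC to add: 3.797 − 0.7 = 3.097 mg/L as Cl₂.
Cl₂ equivalent: 3.097 mg/L × 872,000 L = 2701 g.
Product at 68.5% available Cl: 2701 / 0.685 = 3943 g.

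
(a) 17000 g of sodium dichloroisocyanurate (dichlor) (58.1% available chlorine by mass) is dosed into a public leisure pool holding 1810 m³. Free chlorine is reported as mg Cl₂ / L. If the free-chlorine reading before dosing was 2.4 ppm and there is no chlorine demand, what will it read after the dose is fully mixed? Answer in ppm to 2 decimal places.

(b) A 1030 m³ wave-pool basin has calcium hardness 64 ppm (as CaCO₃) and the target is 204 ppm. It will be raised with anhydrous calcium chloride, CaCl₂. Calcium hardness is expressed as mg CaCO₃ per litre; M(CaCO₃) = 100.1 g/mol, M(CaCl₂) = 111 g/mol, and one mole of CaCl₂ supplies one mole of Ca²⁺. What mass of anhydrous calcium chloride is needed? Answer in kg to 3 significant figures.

(a) 7.86 ppm; (b) 160 kg

(a) Volume: 1810 m³ = 1,810,000 L.
(a) Available chlorine delivered: 17,000 g × 0.581 = 9877 g as Cl₂.
(a) Concentration rise: 9877 g / 1,810,000 L = 5.457 mg/L = 5.46 ppm.
(a) Final FC: 2.4 + 5.46 = 7.86 ppm.

(b) Volume: 1030 m³ = 1,030,000 L.
(b) Hardness to add: (204 − 64) = 140 mg/L as CaCO₃ × 1,030,000 L = 144,200 g as CaCO₃.
(b) Moles of Ca²⁺ (1 mol Ca²⁺ ≡ 1 mol CaCO₃): 144,200 / 100.1 g/mol = 1441 mol.
(b) Mass of CaCl₂: 1441 × 111 = 159,900 g.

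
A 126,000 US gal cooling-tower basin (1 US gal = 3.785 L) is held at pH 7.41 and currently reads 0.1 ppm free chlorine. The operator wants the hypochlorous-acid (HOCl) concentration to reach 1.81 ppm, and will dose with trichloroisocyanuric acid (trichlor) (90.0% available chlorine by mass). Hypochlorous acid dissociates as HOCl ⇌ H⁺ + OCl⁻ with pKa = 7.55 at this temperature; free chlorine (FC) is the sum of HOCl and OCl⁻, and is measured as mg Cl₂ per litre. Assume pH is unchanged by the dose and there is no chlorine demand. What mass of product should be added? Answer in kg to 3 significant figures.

1.60 kg

Volume: 126,000 US gal × 3.785 L/gal = 476,910 L.
[OCl⁻]/[HOCl] = 10^(pH − pKa) = 10^(7.41 − 7.55) = 0.7244; fraction as HOCl = 1/(1 + 0.7244) = 0.5799.
Free chlorine required for 1.81 ppm HOCl: 1.81 / 0.5799 = 3.121 ppm.
FC to add: 3.121 − 0.1 = 3.021 mg/L as Cl₂.
Cl₂ equivalent: 3.021 mg/L × 476,910 L = 1441 g.
Product at 90.0% available Cl: 1441 / 0.9 = 1601 g.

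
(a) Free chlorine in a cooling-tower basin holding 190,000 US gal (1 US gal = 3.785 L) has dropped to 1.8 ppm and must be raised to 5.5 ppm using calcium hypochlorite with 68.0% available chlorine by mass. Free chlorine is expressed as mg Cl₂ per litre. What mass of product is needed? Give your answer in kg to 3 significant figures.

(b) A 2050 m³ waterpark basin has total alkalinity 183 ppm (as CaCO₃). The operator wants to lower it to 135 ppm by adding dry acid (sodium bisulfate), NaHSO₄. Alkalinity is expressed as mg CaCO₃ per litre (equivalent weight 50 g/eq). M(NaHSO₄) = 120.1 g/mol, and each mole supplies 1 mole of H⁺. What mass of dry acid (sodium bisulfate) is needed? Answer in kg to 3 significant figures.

(a) 3.91 kg; (b) 236 kg

(a) Volume: 190,000 US gal × 3.785 L/gal = 719,150 L.
(a) Chlorine deficit: 5.5 − 1.8 = 3.7 ppm = 3.7 mg/L as Cl₂.
(a) Cl₂ equivalent needed: 3.7 mg/L × 719,150 L = 2,661,000 mg = 2661 g.
(a) Product at 68.0% available chlorine: 2661 / 0.68 = 3913 g.

(b) Volume: 2050 m³ = 2,050,000 L.
(b) Alkalinity to neutralize: (183 − 135) = 48 mg/L as CaCO₃ × 2,050,000 L = 98,400 g as CaCO₃.
(b) Equivalents of H⁺ required: 98,400 ÷ 50 g/eq = 1968 eq = 1968 mol NaHSO₄.
(b) Mass of NaHSO₄: 1968 × 120.1 = 236,400 g.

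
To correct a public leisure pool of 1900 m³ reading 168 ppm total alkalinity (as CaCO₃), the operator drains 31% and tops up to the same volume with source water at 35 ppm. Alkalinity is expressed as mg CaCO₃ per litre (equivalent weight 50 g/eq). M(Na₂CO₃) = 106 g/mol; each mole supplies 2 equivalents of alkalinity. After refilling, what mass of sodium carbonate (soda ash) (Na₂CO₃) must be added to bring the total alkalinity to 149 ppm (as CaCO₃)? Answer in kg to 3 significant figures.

44.8 kg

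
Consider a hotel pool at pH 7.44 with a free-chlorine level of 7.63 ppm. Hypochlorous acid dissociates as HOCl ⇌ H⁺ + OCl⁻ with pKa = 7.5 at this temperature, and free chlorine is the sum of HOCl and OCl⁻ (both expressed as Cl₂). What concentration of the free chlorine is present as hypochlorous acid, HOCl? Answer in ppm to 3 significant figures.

[OCl⁻]/[HOCl] = 10^(pH − pKa) = 10^(7.44 − 7.5) = 10^-0.06 = 0.871.
Fraction as HOCl = 1 / (1 + 0.871) = 0.5345.
HOCl = 0.5345 × 7.63 ppm = 4.078 ppm.

4.08 ppm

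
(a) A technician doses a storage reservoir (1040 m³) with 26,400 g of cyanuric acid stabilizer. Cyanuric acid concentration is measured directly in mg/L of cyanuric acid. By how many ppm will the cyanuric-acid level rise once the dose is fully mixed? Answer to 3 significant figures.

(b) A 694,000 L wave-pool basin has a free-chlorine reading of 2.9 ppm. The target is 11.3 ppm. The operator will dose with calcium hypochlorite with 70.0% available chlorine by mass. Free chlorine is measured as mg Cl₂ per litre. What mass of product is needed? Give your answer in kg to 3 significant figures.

(a) Volume: 1040 m³ = 1,040,000 L.
(a) Rise: 26,400 g / 1,040,000 L × 1000 = 25.38 mg/L.

(b) Chlorine deficit: 11.3 − 2.9 = 8.4 ppm = 8.4 mg/L as Cl₂.
(b) Cl₂ equivalent needed: 8.4 mg/L × 694,000 L = 5,830,000 mg = 5830 g.
(b) Product at 70.0% available chlorine: 5830 / 0.7 = 8328 g.

(a) 25.4 ppm; (b) 8.33 kg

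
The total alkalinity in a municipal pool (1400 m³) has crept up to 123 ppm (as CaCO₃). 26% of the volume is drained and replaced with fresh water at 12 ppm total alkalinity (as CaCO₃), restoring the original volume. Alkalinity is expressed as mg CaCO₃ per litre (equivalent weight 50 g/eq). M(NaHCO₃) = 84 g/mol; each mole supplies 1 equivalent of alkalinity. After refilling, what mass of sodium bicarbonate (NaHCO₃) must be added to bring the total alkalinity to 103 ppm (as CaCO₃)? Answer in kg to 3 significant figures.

Volume: 1400 m³ = 1,400,000 L.
After draining 26% and refilling: 123 × 0.74 + 12 × 0.26 = 94.14 ppm.
Deficit to target: 103 − 94.14 = 8.86 mg/L.
As CaCO₃: 8.86 mg/L × 1,400,000 L = 12,400 g; ÷ 50 g/eq ÷ 1 = 248.1 mol NaHCO₃.
Mass: 248.1 × 84 = 20,840 g.

20.8 kg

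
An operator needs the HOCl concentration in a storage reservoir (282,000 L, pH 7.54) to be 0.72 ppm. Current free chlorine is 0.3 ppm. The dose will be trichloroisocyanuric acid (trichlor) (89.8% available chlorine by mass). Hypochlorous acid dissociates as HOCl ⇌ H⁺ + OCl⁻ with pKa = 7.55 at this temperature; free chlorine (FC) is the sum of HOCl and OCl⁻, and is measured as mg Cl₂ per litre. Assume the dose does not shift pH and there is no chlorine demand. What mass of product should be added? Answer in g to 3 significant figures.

[OCl⁻]/[HOCl] = 10^(pH − pKa) = 10^(7.54 − 7.55) = 0.9772; fraction as HOCl = 1/(1 + 0.9772) = 0.5058.
Free chlorine required for 0.72 ppm HOCl: 0.72 / 0.5058 = 1.424 ppm.
FC to add: 1.424 − 0.3 = 1.124 mg/L as Cl₂.
Cl₂ equivalent: 1.124 mg/L × 282,000 L = 316.9 g.
Product at 89.8% available Cl: 316.9 / 0.898 = 352.8 g.

353 g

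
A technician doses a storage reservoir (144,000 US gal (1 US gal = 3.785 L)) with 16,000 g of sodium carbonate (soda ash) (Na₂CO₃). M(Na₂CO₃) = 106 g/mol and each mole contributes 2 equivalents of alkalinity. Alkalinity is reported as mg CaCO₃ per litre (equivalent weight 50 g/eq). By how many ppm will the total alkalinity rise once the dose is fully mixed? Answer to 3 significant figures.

Volume: 144,000 US gal × 3.785 L/gal = 545,040 L.
Moles of Na₂CO₃: 16,000 g ÷ 106 g/mol = 150.9 mol → 301.9 eq of alkalinity.
As CaCO₃: 301.9 eq × 50 g/eq = 15,090 g.
Rise: 15,090 g / 545,040 L × 1000 = 27.69 mg/L.

27.7 ppm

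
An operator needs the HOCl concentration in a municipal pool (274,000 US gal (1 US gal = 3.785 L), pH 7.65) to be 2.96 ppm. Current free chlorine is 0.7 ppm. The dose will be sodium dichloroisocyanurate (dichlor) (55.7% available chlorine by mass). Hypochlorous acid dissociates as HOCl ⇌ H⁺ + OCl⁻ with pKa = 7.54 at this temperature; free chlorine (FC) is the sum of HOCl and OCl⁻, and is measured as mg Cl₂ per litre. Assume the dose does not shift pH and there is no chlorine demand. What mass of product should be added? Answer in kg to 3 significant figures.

11.3 kg

Volume: 274,000 US gal × 3.785 L/gal = 1,037,090 L.
[OCl⁻]/[HOCl] = 10^(pH − pKa) = 10^(7.65 − 7.54) = 1.288; fraction as HOCl = 1/(1 + 1.288) = 0.437.
Free chlorine required for 2.96 ppm HOCl: 2.96 / 0.437 = 6.773 ppm.
FC to add: 6.773 − 0.7 = 6.073 mg/L as Cl₂.
Cl₂ equivalent: 6.073 mg/L × 1,037,090 L = 6298 g.
Product at 55.7% available Cl: 6298 / 0.557 = 11,310 g.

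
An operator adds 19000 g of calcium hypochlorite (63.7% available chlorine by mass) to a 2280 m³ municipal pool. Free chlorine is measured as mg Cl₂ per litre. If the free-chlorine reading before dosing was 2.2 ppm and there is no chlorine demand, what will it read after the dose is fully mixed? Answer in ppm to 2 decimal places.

7.51 ppm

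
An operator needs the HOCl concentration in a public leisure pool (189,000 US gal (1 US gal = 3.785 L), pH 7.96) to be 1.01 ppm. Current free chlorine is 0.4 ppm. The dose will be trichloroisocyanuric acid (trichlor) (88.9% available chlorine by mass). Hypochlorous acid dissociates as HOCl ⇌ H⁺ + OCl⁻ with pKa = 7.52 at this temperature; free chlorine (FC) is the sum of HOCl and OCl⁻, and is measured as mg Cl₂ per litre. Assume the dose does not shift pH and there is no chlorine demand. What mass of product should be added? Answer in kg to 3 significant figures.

2.73 kg

Volume: 189,000 US gal × 3.785 L/gal = 715,365 L.
[OCl⁻]/[HOCl] = 10^(pH − pKa) = 10^(7.96 − 7.52) = 2.754; fraction as HOCl = 1/(1 + 2.754) = 0.2664.
Free chlorine required for 1.01 ppm HOCl: 1.01 / 0.2664 = 3.792 ppm.
FC to add: 3.792 − 0.4 = 3.392 mg/L as Cl₂.
Cl₂ equivalent: 3.392 mg/L × 715,365 L = 2426 g.
Product at 88.9% available Cl: 2426 / 0.889 = 2729 g.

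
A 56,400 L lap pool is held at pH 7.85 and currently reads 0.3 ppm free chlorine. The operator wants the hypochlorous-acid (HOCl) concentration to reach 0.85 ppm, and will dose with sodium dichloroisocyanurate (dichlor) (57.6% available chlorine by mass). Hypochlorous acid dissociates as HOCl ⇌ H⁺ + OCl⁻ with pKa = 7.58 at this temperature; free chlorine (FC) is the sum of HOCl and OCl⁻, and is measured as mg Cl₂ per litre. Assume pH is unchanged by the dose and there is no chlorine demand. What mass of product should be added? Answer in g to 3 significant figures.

209 g

[OCl⁻]/[HOCl] = 10^(pH − pKa) = 10^(7.85 − 7.58) = 1.862; fraction as HOCl = 1/(1 + 1.862) = 0.3494.
Free chlorine required for 0.85 ppm HOCl: 0.85 / 0.3494 = 2.433 ppm.
FC to add: 2.433 − 0.3 = 2.133 mg/L as Cl₂.
Cl₂ equivalent: 2.133 mg/L × 56,400 L = 120.3 g.
Product at 57.6% available Cl: 120.3 / 0.576 = 208.8 g.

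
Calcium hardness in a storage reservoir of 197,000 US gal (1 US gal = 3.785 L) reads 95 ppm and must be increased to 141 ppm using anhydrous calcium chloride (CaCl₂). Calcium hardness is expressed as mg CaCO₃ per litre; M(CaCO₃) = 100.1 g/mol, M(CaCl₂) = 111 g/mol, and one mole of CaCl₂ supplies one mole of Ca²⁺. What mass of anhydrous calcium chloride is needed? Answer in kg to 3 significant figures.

Volume: 197,000 US gal × 3.785 L/gal = 745,645 L.
Hardness to add: (141 − 95) = 46 mg/L as CaCO₃ × 745,645 L = 34,300 g as CaCO₃.
Moles of Ca²⁺ (1 mol Ca²⁺ ≡ 1 mol CaCO₃): 34,300 / 100.1 g/mol = 342.7 mol.
Mass of CaCl₂: 342.7 × 111 = 38,030 g.

38.0 kg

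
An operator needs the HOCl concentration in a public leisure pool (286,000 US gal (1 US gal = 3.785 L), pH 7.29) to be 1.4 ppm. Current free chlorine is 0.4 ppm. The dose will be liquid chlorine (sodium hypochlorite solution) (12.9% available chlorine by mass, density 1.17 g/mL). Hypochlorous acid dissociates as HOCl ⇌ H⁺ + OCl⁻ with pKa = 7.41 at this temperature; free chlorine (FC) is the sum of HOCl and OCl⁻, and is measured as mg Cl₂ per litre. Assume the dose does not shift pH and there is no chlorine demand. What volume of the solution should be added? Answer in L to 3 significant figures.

Volume: 286,000 US gal × 3.785 L/gal = 1,082,510 L.
[OCl⁻]/[HOCl] = 10^(pH − pKa) = 10^(7.29 − 7.41) = 0.7586; fraction as HOCl = 1/(1 + 0.7586) = 0.5686.
Free chlorine required for 1.4 ppm HOCl: 1.4 / 0.5686 = 2.462 ppm.
FC to add: 2.462 − 0.4 = 2.062 mg/L as Cl₂.
Cl₂ equivalent: 2.062 mg/L × 1,082,510 L = 2232 g.
Product at 12.9% available Cl: 2232 / 0.129 = 17,300 g.
Volume: 17,300 g ÷ 1.17 g/mL = 14,790 mL.

14.8 L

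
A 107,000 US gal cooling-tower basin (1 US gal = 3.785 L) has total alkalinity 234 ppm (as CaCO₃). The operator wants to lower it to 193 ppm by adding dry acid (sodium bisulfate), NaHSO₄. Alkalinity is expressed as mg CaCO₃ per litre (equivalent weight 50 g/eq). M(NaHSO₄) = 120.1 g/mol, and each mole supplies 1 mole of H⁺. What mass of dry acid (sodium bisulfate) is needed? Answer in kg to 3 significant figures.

Volume: 107,000 US gal × 3.785 L/gal = 404,995 L.
Alkalinity to neutralize: (234 − 193) = 41 mg/L as CaCO₃ × 404,995 L = 16,600 g as CaCO₃.
Equivalents of H⁺ required: 16,600 ÷ 50 g/eq = 332.1 eq = 332.1 mol NaHSO₄.
Mass of NaHSO₄: 332.1 × 120.1 = 39,880 g.

39.9 kg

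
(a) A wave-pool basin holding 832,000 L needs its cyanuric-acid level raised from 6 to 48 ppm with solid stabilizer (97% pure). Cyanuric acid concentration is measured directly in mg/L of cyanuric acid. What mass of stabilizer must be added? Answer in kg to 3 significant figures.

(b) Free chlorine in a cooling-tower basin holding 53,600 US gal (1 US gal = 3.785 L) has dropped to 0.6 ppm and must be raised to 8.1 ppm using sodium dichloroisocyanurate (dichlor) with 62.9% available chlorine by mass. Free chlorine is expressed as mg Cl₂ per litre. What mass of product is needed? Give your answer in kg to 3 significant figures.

(a) 36.0 kg; (b) 2.42 kg

(a) CYA to add: (48 − 6) = 42 mg/L × 832,000 L = 34,940 g cyanuric acid.
(a) At 97% purity: 34,940 / 0.97 = 36,020 g product.

(b) Volume: 53,600 US gal × 3.785 L/gal = 202,876 L.
(b) Chlorine deficit: 8.1 − 0.6 = 7.5 ppm = 7.5 mg/L as Cl₂.
(b) Cl₂ equivalent needed: 7.5 mg/L × 202,876 L = 1,522,000 mg = 1522 g.
(b) Product at 62.9% available chlorine: 1522 / 0.629 = 2419 g.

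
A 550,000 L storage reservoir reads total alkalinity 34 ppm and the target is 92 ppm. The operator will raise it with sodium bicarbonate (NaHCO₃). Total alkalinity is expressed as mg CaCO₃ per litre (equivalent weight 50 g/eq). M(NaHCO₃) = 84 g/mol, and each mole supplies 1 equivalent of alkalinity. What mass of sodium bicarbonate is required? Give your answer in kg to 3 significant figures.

53.6 kg

Alkalinity to add: (92 − 34) = 58 mg/L as CaCO₃ × 550,000 L = 31,900 g as CaCO₃.
Equivalents: 31,900 g ÷ 50 g/eq = 638 eq.
NaHCO₃ supplies 1 eq per mole → 638 mol.
Mass: 638 mol × 84 g/mol = 53,590 g.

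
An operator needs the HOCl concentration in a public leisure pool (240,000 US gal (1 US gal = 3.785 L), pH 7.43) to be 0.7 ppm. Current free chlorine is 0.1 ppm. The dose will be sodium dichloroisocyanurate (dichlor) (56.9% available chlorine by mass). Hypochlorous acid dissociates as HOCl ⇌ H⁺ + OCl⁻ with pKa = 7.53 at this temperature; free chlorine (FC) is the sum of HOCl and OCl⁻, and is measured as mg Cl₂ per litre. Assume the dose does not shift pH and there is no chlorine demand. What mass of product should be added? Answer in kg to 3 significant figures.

Volume: 240,000 US gal × 3.785 L/gal = 908,400 L.
[OCl⁻]/[HOCl] = 10^(pH − pKa) = 10^(7.43 − 7.53) = 0.7943; fraction as HOCl = 1/(1 + 0.7943) = 0.5573.
Free chlorine required for 0.7 ppm HOCl: 0.7 / 0.5573 = 1.256 ppm.
FC to add: 1.256 − 0.1 = 1.156 mg/L as Cl₂.
Cl₂ equivalent: 1.156 mg/L × 908,400 L = 1050 g.
Product at 56.9% available Cl: 1050 / 0.569 = 1846 g.

1.85 kg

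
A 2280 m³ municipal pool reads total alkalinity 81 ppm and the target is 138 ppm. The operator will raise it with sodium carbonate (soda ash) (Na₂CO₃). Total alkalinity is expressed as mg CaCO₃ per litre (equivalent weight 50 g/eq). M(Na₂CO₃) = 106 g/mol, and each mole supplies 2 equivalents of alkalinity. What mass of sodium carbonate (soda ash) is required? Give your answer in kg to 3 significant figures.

Volume: 2280 m³ = 2,280,000 L.
Alkalinity to add: (138 − 81) = 57 mg/L as CaCO₃ × 2,280,000 L = 130,000 g as CaCO₃.
Equivalents: 130,000 g ÷ 50 g/eq = 2599 eq.
Each mole of Na₂CO₃ supplies 2 eq, so 2599 / 2 = 1300 mol.
Mass: 1300 mol × 106 g/mol = 137,800 g.

138 kg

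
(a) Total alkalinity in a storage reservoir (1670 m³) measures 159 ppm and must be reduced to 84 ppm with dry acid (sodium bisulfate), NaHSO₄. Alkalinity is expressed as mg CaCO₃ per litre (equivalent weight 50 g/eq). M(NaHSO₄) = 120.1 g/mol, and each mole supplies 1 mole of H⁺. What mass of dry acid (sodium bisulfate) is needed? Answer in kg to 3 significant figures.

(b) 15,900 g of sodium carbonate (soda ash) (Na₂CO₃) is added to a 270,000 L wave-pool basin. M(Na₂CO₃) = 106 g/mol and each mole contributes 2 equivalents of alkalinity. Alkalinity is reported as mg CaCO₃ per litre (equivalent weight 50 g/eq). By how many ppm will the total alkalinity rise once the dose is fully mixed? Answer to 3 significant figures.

(a) 301 kg; (b) 55.6 ppm

(a) Volume: 1670 m³ = 1,670,000 L.
(a) Alkalinity to neutralize: (159 − 84) = 75 mg/L as CaCO₃ × 1,670,000 L = 125,200 g as CaCO₃.
(a) Equivalents of H⁺ required: 125,200 ÷ 50 g/eq = 2505 eq = 2505 mol NaHSO₄.
(a) Mass of NaHSO₄: 2505 × 120.1 = 300,900 g.

(b) Moles of Na₂CO₃: 15,900 g ÷ 106 g/mol = 150 mol → 300 eq of alkalinity.
(b) As CaCO₃: 300 eq × 50 g/eq = 15,000 g.
(b) Rise: 15,000 g / 270,000 L × 1000 = 55.56 mg/L.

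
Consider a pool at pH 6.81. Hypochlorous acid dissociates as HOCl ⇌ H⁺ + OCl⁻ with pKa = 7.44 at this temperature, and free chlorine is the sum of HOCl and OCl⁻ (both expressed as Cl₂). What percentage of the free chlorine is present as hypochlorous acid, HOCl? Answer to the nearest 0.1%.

[OCl⁻]/[HOCl] = 10^(pH − pKa) = 10^(6.81 − 7.44) = 10^-0.63 = 0.2344.
Fraction as HOCl = 1 / (1 + 0.2344) = 0.8101.

81.0%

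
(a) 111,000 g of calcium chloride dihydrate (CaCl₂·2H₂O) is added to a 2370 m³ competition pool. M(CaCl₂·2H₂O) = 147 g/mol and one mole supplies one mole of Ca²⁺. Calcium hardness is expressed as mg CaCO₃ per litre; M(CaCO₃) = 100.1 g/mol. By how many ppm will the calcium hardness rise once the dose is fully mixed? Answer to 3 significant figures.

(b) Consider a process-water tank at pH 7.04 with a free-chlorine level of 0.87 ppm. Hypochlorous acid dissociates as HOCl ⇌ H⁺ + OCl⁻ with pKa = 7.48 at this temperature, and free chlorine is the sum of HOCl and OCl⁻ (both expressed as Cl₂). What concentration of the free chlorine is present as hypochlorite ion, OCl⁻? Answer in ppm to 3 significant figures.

(a) Volume: 2370 m³ = 2,370,000 L.
(a) Moles of Ca²⁺: 111,000 g ÷ 147 g/mol = 755.1 mol.
(a) As CaCO₃: 755.1 mol × 100.1 g/mol = 75,590 g.
(a) Rise: 75,590 g / 2,370,000 L × 1000 = 31.89 mg/L.

(b) [OCl⁻]/[HOCl] = 10^(pH − pKa) = 10^(7.04 − 7.48) = 10^-0.44 = 0.3631.
(b) Fraction as HOCl = 1 / (1 + 0.3631) = 0.7336.
(b) OCl⁻ = (1 − 0.7336) × 0.87 ppm = 0.2317 ppm.

(a) 31.9 ppm; (b) 0.232 ppm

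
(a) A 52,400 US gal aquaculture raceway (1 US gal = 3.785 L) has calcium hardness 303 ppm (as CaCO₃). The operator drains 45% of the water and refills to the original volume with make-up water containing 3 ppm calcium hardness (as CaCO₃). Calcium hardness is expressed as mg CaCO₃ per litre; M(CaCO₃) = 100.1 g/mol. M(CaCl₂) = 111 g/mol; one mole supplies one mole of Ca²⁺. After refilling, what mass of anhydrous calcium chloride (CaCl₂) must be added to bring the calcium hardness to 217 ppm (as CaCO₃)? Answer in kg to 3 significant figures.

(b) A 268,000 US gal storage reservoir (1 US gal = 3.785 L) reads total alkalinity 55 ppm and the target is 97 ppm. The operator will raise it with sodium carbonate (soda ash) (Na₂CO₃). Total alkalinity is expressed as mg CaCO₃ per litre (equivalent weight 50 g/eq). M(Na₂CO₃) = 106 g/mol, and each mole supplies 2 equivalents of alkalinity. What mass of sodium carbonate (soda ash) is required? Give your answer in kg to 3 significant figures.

(a) 10.8 kg; (b) 45.2 kg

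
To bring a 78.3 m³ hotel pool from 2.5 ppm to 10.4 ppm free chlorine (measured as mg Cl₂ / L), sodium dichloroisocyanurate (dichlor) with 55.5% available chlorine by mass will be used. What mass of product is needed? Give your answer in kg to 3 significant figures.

Volume: 78.3 m³ = 78,300 L.
Chlorine deficit: 10.4 − 2.5 = 7.9 ppm = 7.9 mg/L as Cl₂.
Cl₂ equivalent needed: 7.9 mg/L × 78,300 L = 618,600 mg = 618.6 g.
Product at 55.5% available chlorine: 618.6 / 0.555 = 1115 g.

1.11 kg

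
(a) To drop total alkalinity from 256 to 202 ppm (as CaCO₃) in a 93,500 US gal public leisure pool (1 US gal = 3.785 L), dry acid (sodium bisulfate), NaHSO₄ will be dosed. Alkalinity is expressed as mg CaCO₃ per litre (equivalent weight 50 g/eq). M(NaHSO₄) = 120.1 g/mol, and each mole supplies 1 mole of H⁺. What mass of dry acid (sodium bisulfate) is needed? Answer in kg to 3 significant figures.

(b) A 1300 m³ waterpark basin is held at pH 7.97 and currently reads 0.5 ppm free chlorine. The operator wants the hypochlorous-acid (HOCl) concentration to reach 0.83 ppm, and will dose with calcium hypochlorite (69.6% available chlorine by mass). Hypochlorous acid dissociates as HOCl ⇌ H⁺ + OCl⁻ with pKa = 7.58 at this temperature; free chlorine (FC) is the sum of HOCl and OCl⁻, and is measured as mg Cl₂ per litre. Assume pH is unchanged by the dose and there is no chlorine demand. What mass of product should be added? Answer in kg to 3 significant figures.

(a) 45.9 kg; (b) 4.42 kg

(a) Volume: 93,500 US gal × 3.785 L/gal = 353,898 L.
(a) Alkalinity to neutralize: (256 − 202) = 54 mg/L as CaCO₃ × 353,898 L = 19,110 g as CaCO₃.
(a) Equivalents of H⁺ required: 19,110 ÷ 50 g/eq = 382.2 eq = 382.2 mol NaHSO₄.
(a) Mass of NaHSO₄: 382.2 × 120.1 = 45,900 g.

(b) Volume: 1300 m³ = 1,300,000 L.
(b) [OCl⁻]/[HOCl] = 10^(pH − pKa) = 10^(7.97 − 7.58) = 2.455; fraction as HOCl = 1/(1 + 2.455) = 0.2895.
(b) Free chlorine required for 0.83 ppm HOCl: 0.83 / 0.2895 = 2.867 ppm.
(b) FC to add: 2.867 − 0.5 = 2.367 mg/L as Cl₂.
(b) Cl₂ equivalent: 2.367 mg/L × 1,300,000 L = 3078 g.
(b) Product at 69.6% available Cl: 3078 / 0.696 = 4422 g.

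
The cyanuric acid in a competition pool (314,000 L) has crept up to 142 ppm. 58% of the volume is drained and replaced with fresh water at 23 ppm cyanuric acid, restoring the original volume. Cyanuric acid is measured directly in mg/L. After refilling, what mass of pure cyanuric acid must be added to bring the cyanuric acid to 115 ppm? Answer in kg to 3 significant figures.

After draining 58% and refilling: 142 × 0.42 + 23 × 0.58 = 72.98 ppm.
Deficit to target: 115 − 72.98 = 42.02 mg/L.
Mass: 42.02 mg/L × 314,000 L = 13,190 g cyanuric acid.

13.2 kg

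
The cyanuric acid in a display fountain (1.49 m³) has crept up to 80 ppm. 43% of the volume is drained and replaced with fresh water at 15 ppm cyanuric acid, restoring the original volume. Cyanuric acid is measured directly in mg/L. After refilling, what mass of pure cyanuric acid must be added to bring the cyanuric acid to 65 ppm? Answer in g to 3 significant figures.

Volume: 1.49 m³ = 1,490 L.
After draining 43% and refilling: 80 × 0.57 + 15 × 0.43 = 52.05 ppm.
Deficit to target: 65 − 52.05 = 12.95 mg/L.
Mass: 12.95 mg/L × 1,490 L = 19.3 g cyanuric acid.

19.3 g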